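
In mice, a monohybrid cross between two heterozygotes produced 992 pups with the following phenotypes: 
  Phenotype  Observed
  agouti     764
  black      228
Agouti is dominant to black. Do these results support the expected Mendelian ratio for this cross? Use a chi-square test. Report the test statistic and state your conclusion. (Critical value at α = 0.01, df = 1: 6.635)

For a monohybrid cross between heterozygotes with complete dominance, the expected phenotypic ratio is 3:1.
The 3:1 ratio has 4 parts, so with N = 992 the expected counts are:
  agouti: 992 × 3/4 = 744
  black: 992 × 1/4 = 248
χ² = Σ (O − E)² / E
  agouti: (764 − 744)² / 744 = 0.5376
  black: (228 − 248)² / 248 = 1.6129
χ² = 0.5376 + 1.6129 = 2.1505 ≈ 2.151
Degrees of freedom = 2 − 1 = 1; critical value at α = 0.01 is 6.635.
Since 2.151 < 6.635, we fail to reject the null hypothesis — the data are consistent with the 3:1 ratio.

2.151; consistent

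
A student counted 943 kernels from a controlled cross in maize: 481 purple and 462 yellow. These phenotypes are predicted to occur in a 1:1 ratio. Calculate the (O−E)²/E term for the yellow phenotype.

0.191

Expected counts for N = 943 under a 1:1 ratio (total parts = 2):
  purple: 943 × 1/2 = 471.5
  yellow: 943 × 1/2 = 471.5
Contribution of yellow: (462 − 471.5)² / 471.5 = 0.1914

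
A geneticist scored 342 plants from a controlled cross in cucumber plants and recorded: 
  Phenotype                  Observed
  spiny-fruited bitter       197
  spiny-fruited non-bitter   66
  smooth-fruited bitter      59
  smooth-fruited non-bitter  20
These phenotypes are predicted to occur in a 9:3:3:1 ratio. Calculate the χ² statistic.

Total ratio parts = 16. Expected numbers out of 342:
  spiny-fruited bitter: 342 × 9/16 = 192.375
  spiny-fruited non-bitter: 342 × 3/16 = 64.125
  smooth-fruited bitter: 342 × 3/16 = 64.125
  smooth-fruited non-bitter: 342 × 1/16 = 21.375
χ² = Σ (O − E)² / E
  spiny-fruited bitter: (197 − 192.375)² / 192.375 = 0.1112
  spiny-fruited non-bitter: (66 − 64.125)² / 64.125 = 0.0548
  smooth-fruited bitter: (59 − 64.125)² / 64.125 = 0.4096
  smooth-fruited non-bitter: (20 − 21.375)² / 21.375 = 0.0885
χ² = 0.1112 + 0.0548 + 0.4096 + 0.0885 = 0.6641 ≈ 0.664

0.664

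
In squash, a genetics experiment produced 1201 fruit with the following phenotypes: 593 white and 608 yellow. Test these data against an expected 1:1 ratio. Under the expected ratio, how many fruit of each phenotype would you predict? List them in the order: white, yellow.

Expected counts for N = 1201 under a 1:1 ratio (total parts = 2):
  white: 1201 × 1/2 = 600.5
  yellow: 1201 × 1/2 = 600.5

600.5, 600.5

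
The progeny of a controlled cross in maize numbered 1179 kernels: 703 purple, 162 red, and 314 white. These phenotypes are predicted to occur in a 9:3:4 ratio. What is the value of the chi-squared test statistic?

19.427

Under the 9:3:4 hypothesis (Σ ratio = 16, N = 1179):
  purple: 1179 × 9/16 = 663.1875
  red: 1179 × 3/16 = 221.0625
  white: 1179 × 4/16 = 294.75
χ² = Σ (O − E)² / E
  purple: (703 − 663.1875)² / 663.1875 = 2.3900
  red: (162 − 221.0625)² / 221.0625 = 15.7801
  white: (314 − 294.75)² / 294.75 = 1.2572
χ² = 2.3900 + 15.7801 + 1.2572 = 19.4273 ≈ 19.427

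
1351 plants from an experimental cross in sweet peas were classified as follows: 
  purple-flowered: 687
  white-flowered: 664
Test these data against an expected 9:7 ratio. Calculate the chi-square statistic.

Expected counts for N = 1351 under a 9:7 ratio (total parts = 16):
  purple-flowered: 1351 × 9/16 = 759.9375
  white-flowered: 1351 × 7/16 = 591.0625
χ² = Σ (O − E)² / E
  purple-flowered: (687 − 759.9375)² / 759.9375 = 7.0004
  white-flowered: (664 − 591.0625)² / 591.0625 = 9.0005
χ² = 7.0004 + 9.0005 = 16.0009 ≈ 16.001

16.001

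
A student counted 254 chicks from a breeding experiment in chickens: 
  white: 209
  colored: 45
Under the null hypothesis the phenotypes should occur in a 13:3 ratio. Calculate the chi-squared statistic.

Expected counts for N = 254 under a 13:3 ratio (total parts = 16):
  white: 254 × 13/16 = 206.375
  colored: 254 × 3/16 = 47.625
χ² = Σ (O − E)² / E
  white: (209 − 206.375)² / 206.375 = 0.0334
  colored: (45 − 47.625)² / 47.625 = 0.1447
χ² = 0.0334 + 0.1447 = 0.1781 ≈ 0.178

0.178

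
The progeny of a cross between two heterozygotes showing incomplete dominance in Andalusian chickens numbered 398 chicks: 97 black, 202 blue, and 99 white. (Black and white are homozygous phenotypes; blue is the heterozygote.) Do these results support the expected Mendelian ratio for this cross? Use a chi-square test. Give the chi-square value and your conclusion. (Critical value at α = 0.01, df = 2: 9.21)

With incomplete dominance, a heterozygote × heterozygote cross gives a 1:2:1 phenotypic ratio.
Total ratio parts = 4. Expected numbers out of 398:
  black: 398 × 1/4 = 99.5
  blue: 398 × 2/4 = 199
  white: 398 × 1/4 = 99.5
χ² = Σ (O − E)² / E
  black: (97 − 99.5)² / 99.5 = 0.0628
  blue: (202 − 199)² / 199 = 0.0452
  white: (99 − 99.5)² / 99.5 = 0.0025
χ² = 0.0628 + 0.0452 + 0.0025 = 0.1105 ≈ 0.111
Degrees of freedom = 3 − 1 = 2; critical value at α = 0.01 is 9.21.
Since 0.111 < 9.21, we fail to reject the null hypothesis — the data are consistent with the 1:2:1 ratio.

0.111; consistent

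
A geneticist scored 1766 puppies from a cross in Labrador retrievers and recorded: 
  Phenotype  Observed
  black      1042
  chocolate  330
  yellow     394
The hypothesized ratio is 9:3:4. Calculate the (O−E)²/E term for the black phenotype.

The 9:3:4 ratio has 16 parts, so with N = 1766 the expected counts are:
  black: 1766 × 9/16 = 993.375
  chocolate: 1766 × 3/16 = 331.125
  yellow: 1766 × 4/16 = 441.5
Contribution of black: (1042 − 993.375)² / 993.375 = 2.3802

2.380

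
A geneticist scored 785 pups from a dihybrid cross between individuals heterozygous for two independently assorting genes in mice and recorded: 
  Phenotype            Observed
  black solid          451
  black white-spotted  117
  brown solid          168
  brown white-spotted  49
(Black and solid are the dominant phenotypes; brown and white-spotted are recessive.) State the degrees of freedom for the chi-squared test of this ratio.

3

A dihybrid F₂ with independent assortment and complete dominance at both loci gives a 9:3:3:1 phenotypic ratio.
A goodness-of-fit test with 4 phenotype classes has df = 4 − 1 = 3.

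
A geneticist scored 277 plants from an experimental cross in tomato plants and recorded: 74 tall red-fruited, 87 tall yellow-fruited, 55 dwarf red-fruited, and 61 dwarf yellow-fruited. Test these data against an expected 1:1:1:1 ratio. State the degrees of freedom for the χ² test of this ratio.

3

A goodness-of-fit test with 4 phenotype classes has df = 4 − 1 = 3.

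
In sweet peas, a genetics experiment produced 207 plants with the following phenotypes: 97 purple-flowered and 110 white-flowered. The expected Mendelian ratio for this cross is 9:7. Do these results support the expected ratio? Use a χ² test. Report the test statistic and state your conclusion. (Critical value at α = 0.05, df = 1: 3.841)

7.417; not consistent

Under the 9:7 hypothesis (Σ ratio = 16, N = 207):
  purple-flowered: 207 × 9/16 = 116.4375
  white-flowered: 207 × 7/16 = 90.5625
χ² = Σ (O − E)² / E
  purple-flowered: (97 − 116.4375)² / 116.4375 = 3.2448
  white-flowered: (110 − 90.5625)² / 90.5625 = 4.1719
χ² = 3.2448 + 4.1719 = 7.4167 ≈ 7.417
Degrees of freedom = 2 − 1 = 1; critical value at α = 0.05 is 3.841.
Since 7.417 > 3.841, we reject the null hypothesis — the data do not fit the 9:7 ratio.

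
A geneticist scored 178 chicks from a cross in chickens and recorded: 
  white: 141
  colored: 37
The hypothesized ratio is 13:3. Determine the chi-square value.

0.485

Total ratio parts = 16. Expected numbers out of 178:
  white: 178 × 13/16 = 144.625
  colored: 178 × 3/16 = 33.375
χ² = Σ (O − E)² / E
  white: (141 − 144.625)² / 144.625 = 0.0909
  colored: (37 − 33.375)² / 33.375 = 0.3937
χ² = 0.0909 + 0.3937 = 0.4846 ≈ 0.485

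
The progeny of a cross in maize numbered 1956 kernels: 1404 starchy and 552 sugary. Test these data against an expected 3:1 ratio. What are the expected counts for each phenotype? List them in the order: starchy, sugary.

Expected counts for N = 1956 under a 3:1 ratio (total parts = 4):
  starchy: 1956 × 3/4 = 1467
  sugary: 1956 × 1/4 = 489

1467, 489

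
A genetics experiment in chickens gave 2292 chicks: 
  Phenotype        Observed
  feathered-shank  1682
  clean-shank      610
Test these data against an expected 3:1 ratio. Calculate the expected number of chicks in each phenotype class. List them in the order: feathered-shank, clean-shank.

Total ratio parts = 4. Expected numbers out of 2292:
  feathered-shank: 2292 × 3/4 = 1719
  clean-shank: 2292 × 1/4 = 573

1719, 573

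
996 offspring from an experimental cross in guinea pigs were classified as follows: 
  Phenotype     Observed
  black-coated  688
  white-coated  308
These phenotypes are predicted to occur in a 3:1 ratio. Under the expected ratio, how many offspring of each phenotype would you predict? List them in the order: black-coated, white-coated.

The 3:1 ratio has 4 parts, so with N = 996 the expected counts are:
  black-coated: 996 × 3/4 = 747
  white-coated: 996 × 1/4 = 249

747, 249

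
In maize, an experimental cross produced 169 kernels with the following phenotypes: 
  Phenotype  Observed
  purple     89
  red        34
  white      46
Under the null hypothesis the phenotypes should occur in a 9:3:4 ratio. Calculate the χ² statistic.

0.888

The 9:3:4 ratio has 16 parts, so with N = 169 the expected counts are:
  purple: 169 × 9/16 = 95.0625
  red: 169 × 3/16 = 31.6875
  white: 169 × 4/16 = 42.25
χ² = Σ (O − E)² / E
  purple: (89 − 95.0625)² / 95.0625 = 0.3866
  red: (34 − 31.6875)² / 31.6875 = 0.1688
  white: (46 − 42.25)² / 42.25 = 0.3328
χ² = 0.3866 + 0.1688 + 0.3328 = 0.8882 ≈ 0.888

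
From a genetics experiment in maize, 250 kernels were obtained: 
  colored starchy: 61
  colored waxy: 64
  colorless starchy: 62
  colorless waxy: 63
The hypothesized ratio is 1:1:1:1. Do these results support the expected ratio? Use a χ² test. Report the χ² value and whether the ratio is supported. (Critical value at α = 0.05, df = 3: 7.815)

0.080; consistent

Total ratio parts = 4. Expected numbers out of 250:
  colored starchy: 250 × 1/4 = 62.5
  colored waxy: 250 × 1/4 = 62.5
  colorless starchy: 250 × 1/4 = 62.5
  colorless waxy: 250 × 1/4 = 62.5
χ² = Σ (O − E)² / E
  colored starchy: (61 − 62.5)² / 62.5 = 0.0360
  colored waxy: (64 − 62.5)² / 62.5 = 0.0360
  colorless starchy: (62 − 62.5)² / 62.5 = 0.0040
  colorless waxy: (63 − 62.5)² / 62.5 = 0.0040
χ² = 0.0360 + 0.0360 + 0.0040 + 0.0040 = 0.080
Degrees of freedom = 4 − 1 = 3; critical value at α = 0.05 is 7.815.
Since 0.080 < 7.815, we fail to reject the null hypothesis — the data are consistent with the 1:1:1:1 ratio.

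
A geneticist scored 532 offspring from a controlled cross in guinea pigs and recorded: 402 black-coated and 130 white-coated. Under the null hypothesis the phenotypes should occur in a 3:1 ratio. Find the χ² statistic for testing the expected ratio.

Total ratio parts = 4. Expected numbers out of 532:
  black-coated: 532 × 3/4 = 399
  white-coated: 532 × 1/4 = 133
χ² = Σ (O − E)² / E
  black-coated: (402 − 399)² / 399 = 0.0226
  white-coated: (130 − 133)² / 133 = 0.0677
χ² = 0.0226 + 0.0677 = 0.0903 ≈ 0.090

0.090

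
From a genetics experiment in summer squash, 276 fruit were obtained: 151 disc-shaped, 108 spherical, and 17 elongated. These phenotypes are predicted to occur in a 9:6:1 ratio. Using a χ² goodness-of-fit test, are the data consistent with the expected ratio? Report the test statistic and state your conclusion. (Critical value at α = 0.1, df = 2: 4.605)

Expected counts for N = 276 under a 9:6:1 ratio (total parts = 16):
  disc-shaped: 276 × 9/16 = 155.25
  spherical: 276 × 6/16 = 103.5
  elongated: 276 × 1/16 = 17.25
χ² = Σ (O − E)² / E
  disc-shaped: (151 − 155.25)² / 155.25 = 0.1163
  spherical: (108 − 103.5)² / 103.5 = 0.1957
  elongated: (17 − 17.25)² / 17.25 = 0.0036
χ² = 0.1163 + 0.1957 + 0.0036 = 0.3156 ≈ 0.316
Degrees of freedom = 3 − 1 = 2; critical value at α = 0.1 is 4.605.
Since 0.316 < 4.605, we fail to reject the null hypothesis — the data are consistent with the 9:6:1 ratio.

0.316; consistent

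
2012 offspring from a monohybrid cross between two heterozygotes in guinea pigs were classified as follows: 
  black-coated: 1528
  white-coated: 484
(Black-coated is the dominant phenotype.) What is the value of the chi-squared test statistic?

0.957

For a monohybrid cross between heterozygotes with complete dominance, the expected phenotypic ratio is 3:1.
Expected counts for N = 2012 under a 3:1 ratio (total parts = 4):
  black-coated: 2012 × 3/4 = 1509
  white-coated: 2012 × 1/4 = 503
χ² = Σ (O − E)² / E
  black-coated: (1528 − 1509)² / 1509 = 0.2392
  white-coated: (484 − 503)² / 503 = 0.7177
χ² = 0.2392 + 0.7177 = 0.9569 ≈ 0.957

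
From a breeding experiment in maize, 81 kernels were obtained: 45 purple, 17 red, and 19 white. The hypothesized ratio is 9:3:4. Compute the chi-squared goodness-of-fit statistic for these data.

0.300

Total ratio parts = 16. Expected numbers out of 81:
  purple: 81 × 9/16 = 45.5625
  red: 81 × 3/16 = 15.1875
  white: 81 × 4/16 = 20.25
χ² = Σ (O − E)² / E
  purple: (45 − 45.5625)² / 45.5625 = 0.0069
  red: (17 − 15.1875)² / 15.1875 = 0.2163
  white: (19 − 20.25)² / 20.25 = 0.0772
χ² = 0.0069 + 0.2163 + 0.0772 = 0.3004 ≈ 0.300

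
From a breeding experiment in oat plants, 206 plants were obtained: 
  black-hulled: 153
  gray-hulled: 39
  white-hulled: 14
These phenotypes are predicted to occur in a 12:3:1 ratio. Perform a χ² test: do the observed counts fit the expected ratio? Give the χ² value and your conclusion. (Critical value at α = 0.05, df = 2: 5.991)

Under the 12:3:1 hypothesis (Σ ratio = 16, N = 206):
  black-hulled: 206 × 12/16 = 154.5
  gray-hulled: 206 × 3/16 = 38.625
  white-hulled: 206 × 1/16 = 12.875
χ² = Σ (O − E)² / E
  black-hulled: (153 − 154.5)² / 154.5 = 0.0146
  gray-hulled: (39 − 38.625)² / 38.625 = 0.0036
  white-hulled: (14 − 12.875)² / 12.875 = 0.0983
χ² = 0.0146 + 0.0036 + 0.0983 = 0.1165 ≈ 0.117
Degrees of freedom = 3 − 1 = 2; critical value at α = 0.05 is 5.991.
Since 0.117 < 5.991, we fail to reject the null hypothesis — the data are consistent with the 12:3:1 ratio.

0.117; consistent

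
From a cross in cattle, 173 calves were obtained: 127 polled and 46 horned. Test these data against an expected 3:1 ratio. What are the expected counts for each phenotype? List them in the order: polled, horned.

129.75, 43.25

Expected counts for N = 173 under a 3:1 ratio (total parts = 4):
  polled: 173 × 3/4 = 129.75
  horned: 173 × 1/4 = 43.25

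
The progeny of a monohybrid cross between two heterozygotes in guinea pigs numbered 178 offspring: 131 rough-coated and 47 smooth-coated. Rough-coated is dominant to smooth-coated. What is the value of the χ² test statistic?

For a monohybrid cross between heterozygotes with complete dominance, the expected phenotypic ratio is 3:1.
The 3:1 ratio has 4 parts, so with N = 178 the expected counts are:
  rough-coated: 178 × 3/4 = 133.5
  smooth-coated: 178 × 1/4 = 44.5
χ² = Σ (O − E)² / E
  rough-coated: (131 − 133.5)² / 133.5 = 0.0468
  smooth-coated: (47 − 44.5)² / 44.5 = 0.1404
χ² = 0.0468 + 0.1404 = 0.1872 ≈ 0.187

0.187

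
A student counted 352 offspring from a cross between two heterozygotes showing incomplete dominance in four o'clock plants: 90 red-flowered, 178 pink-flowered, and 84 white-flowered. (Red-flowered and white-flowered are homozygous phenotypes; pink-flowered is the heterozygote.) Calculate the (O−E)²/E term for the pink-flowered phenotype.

0.023

With incomplete dominance, a heterozygote × heterozygote cross gives a 1:2:1 phenotypic ratio.
Under the 1:2:1 hypothesis (Σ ratio = 4, N = 352):
  red-flowered: 352 × 1/4 = 88
  pink-flowered: 352 × 2/4 = 176
  white-flowered: 352 × 1/4 = 88
Contribution of pink-flowered: (178 − 176)² / 176 = 0.0227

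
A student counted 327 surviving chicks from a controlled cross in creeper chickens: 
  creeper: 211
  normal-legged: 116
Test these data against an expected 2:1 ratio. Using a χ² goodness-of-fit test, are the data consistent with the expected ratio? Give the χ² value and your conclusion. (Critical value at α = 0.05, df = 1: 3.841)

0.674; consistent

Under the 2:1 hypothesis (Σ ratio = 3, N = 327):
  creeper: 327 × 2/3 = 218
  normal-legged: 327 × 1/3 = 109
χ² = Σ (O − E)² / E
  creeper: (211 − 218)² / 218 = 0.2248
  normal-legged: (116 − 109)² / 109 = 0.4495
χ² = 0.2248 + 0.4495 = 0.6743 ≈ 0.674
Degrees of freedom = 2 − 1 = 1; critical value at α = 0.05 is 3.841.
Since 0.674 < 3.841, we fail to reject the null hypothesis — the data are consistent with the 2:1 ratio.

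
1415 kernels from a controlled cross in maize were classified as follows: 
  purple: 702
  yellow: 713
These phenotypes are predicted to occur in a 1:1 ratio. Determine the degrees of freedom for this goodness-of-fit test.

1

A goodness-of-fit test with 2 phenotype classes has df = 2 − 1 = 1.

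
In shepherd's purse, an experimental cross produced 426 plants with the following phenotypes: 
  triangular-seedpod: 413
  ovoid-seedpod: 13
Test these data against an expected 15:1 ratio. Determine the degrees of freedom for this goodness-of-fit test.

A goodness-of-fit test with 2 phenotype classes has df = 2 − 1 = 1.

1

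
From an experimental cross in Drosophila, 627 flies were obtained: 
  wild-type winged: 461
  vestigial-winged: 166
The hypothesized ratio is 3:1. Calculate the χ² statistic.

Total ratio parts = 4. Expected numbers out of 627:
  wild-type winged: 627 × 3/4 = 470.25
  vestigial-winged: 627 × 1/4 = 156.75
χ² = Σ (O − E)² / E
  wild-type winged: (461 − 470.25)² / 470.25 = 0.1820
  vestigial-winged: (166 − 156.75)² / 156.75 = 0.5459
χ² = 0.1820 + 0.5459 = 0.7279 ≈ 0.728

0.728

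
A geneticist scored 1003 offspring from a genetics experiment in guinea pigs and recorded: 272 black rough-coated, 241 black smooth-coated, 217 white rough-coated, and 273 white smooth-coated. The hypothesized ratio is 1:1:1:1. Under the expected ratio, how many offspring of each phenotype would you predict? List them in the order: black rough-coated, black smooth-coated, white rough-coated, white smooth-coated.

Under the 1:1:1:1 hypothesis (Σ ratio = 4, N = 1003):
  black rough-coated: 1003 × 1/4 = 250.75
  black smooth-coated: 1003 × 1/4 = 250.75
  white rough-coated: 1003 × 1/4 = 250.75
  white smooth-coated: 1003 × 1/4 = 250.75

250.75, 250.75, 250.75, 250.75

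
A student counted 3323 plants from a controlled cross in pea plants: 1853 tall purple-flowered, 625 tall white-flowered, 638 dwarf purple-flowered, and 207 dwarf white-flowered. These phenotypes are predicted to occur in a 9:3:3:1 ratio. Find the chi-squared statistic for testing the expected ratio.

0.507

The 9:3:3:1 ratio has 16 parts, so with N = 3323 the expected counts are:
  tall purple-flowered: 3323 × 9/16 = 1869.1875
  tall white-flowered: 3323 × 3/16 = 623.0625
  dwarf purple-flowered: 3323 × 3/16 = 623.0625
  dwarf white-flowered: 3323 × 1/16 = 207.6875
χ² = Σ (O − E)² / E
  tall purple-flowered: (1853 − 1869.1875)² / 1869.1875 = 0.1402
  tall white-flowered: (625 − 623.0625)² / 623.0625 = 0.0060
  dwarf purple-flowered: (638 − 623.0625)² / 623.0625 = 0.3581
  dwarf white-flowered: (207 − 207.6875)² / 207.6875 = 0.0023
χ² = 0.1402 + 0.0060 + 0.3581 + 0.0023 = 0.5066 ≈ 0.507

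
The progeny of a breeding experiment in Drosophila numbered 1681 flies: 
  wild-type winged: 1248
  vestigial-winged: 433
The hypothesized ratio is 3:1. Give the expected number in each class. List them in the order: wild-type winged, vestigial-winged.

Under the 3:1 hypothesis (Σ ratio = 4, N = 1681):
  wild-type winged: 1681 × 3/4 = 1260.75
  vestigial-winged: 1681 × 1/4 = 420.25

1260.75, 420.25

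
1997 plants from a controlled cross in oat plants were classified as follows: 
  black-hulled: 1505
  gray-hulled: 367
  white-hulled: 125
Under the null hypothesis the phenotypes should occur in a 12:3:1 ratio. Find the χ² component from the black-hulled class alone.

0.035

Expected counts for N = 1997 under a 12:3:1 ratio (total parts = 16):
  black-hulled: 1997 × 12/16 = 1497.75
  gray-hulled: 1997 × 3/16 = 374.4375
  white-hulled: 1997 × 1/16 = 124.8125
Contribution of black-hulled: (1505 − 1497.75)² / 1497.75 = 0.0351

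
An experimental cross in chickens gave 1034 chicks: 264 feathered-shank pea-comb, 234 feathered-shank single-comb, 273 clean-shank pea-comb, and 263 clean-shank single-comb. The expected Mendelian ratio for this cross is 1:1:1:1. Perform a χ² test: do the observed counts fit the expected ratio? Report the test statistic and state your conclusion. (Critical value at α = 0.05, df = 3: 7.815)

3.331; consistent

The 1:1:1:1 ratio has 4 parts, so with N = 1034 the expected counts are:
  feathered-shank pea-comb: 1034 × 1/4 = 258.5
  feathered-shank single-comb: 1034 × 1/4 = 258.5
  clean-shank pea-comb: 1034 × 1/4 = 258.5
  clean-shank single-comb: 1034 × 1/4 = 258.5
χ² = Σ (O − E)² / E
  feathered-shank pea-comb: (264 − 258.5)² / 258.5 = 0.1170
  feathered-shank single-comb: (234 − 258.5)² / 258.5 = 2.3221
  clean-shank pea-comb: (273 − 258.5)² / 258.5 = 0.8133
  clean-shank single-comb: (263 − 258.5)² / 258.5 = 0.0783
χ² = 0.1170 + 2.3221 + 0.8133 + 0.0783 = 3.3307 ≈ 3.331
Degrees of freedom = 4 − 1 = 3; critical value at α = 0.05 is 7.815.
Since 3.331 < 7.815, we fail to reject the null hypothesis — the data are consistent with the 1:1:1:1 ratio.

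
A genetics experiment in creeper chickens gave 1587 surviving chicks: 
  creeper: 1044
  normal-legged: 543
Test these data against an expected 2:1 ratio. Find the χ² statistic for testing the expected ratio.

0.556

The 2:1 ratio has 3 parts, so with N = 1587 the expected counts are:
  creeper: 1587 × 2/3 = 1058
  normal-legged: 1587 × 1/3 = 529
χ² = Σ (O − E)² / E
  creeper: (1044 − 1058)² / 1058 = 0.1853
  normal-legged: (543 − 529)² / 529 = 0.3705
χ² = 0.1853 + 0.3705 = 0.5558 ≈ 0.556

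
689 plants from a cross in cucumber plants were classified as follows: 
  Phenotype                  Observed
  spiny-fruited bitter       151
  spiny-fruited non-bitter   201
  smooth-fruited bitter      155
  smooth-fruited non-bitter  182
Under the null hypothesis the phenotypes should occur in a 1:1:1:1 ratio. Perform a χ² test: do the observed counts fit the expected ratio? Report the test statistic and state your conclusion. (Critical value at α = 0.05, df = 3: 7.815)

Expected counts for N = 689 under a 1:1:1:1 ratio (total parts = 4):
  spiny-fruited bitter: 689 × 1/4 = 172.25
  spiny-fruited non-bitter: 689 × 1/4 = 172.25
  smooth-fruited bitter: 689 × 1/4 = 172.25
  smooth-fruited non-bitter: 689 × 1/4 = 172.25
χ² = Σ (O − E)² / E
  spiny-fruited bitter: (151 − 172.25)² / 172.25 = 2.6216
  spiny-fruited non-bitter: (201 − 172.25)² / 172.25 = 4.7986
  smooth-fruited bitter: (155 − 172.25)² / 172.25 = 1.7275
  smooth-fruited non-bitter: (182 − 172.25)² / 172.25 = 0.5519
χ² = 2.6216 + 4.7986 + 1.7275 + 0.5519 = 9.6996 ≈ 9.700
Degrees of freedom = 4 − 1 = 3; critical value at α = 0.05 is 7.815.
Since 9.700 > 7.815, we reject the null hypothesis — the data do not fit the 1:1:1:1 ratio.

9.700; not consistent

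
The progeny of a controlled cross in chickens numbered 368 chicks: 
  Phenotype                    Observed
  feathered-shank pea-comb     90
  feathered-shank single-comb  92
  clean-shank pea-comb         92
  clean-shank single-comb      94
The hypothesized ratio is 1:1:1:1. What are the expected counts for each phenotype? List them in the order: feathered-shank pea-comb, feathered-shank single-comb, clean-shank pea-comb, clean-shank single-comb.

Under the 1:1:1:1 hypothesis (Σ ratio = 4, N = 368):
  feathered-shank pea-comb: 368 × 1/4 = 92
  feathered-shank single-comb: 368 × 1/4 = 92
  clean-shank pea-comb: 368 × 1/4 = 92
  clean-shank single-comb: 368 × 1/4 = 92

92, 92, 92, 92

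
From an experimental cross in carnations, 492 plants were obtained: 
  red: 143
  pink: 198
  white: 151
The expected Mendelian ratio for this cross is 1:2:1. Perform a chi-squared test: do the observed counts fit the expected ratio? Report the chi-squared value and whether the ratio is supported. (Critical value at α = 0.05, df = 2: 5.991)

18.992; not consistent

Total ratio parts = 4. Expected numbers out of 492:
  red: 492 × 1/4 = 123
  pink: 492 × 2/4 = 246
  white: 492 × 1/4 = 123
χ² = Σ (O − E)² / E
  red: (143 − 123)² / 123 = 3.2520
  pink: (198 − 246)² / 246 = 9.3659
  white: (151 − 123)² / 123 = 6.3740
χ² = 3.2520 + 9.3659 + 6.3740 = 18.9919 ≈ 18.992
Degrees of freedom = 3 − 1 = 2; critical value at α = 0.05 is 5.991.
Since 18.992 > 5.991, we reject the null hypothesis — the data do not fit the 1:2:1 ratio.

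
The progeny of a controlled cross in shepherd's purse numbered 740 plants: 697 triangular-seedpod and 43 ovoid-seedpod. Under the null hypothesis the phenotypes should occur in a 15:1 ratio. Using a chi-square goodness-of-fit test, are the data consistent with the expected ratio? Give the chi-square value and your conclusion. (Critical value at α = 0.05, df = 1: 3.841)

Under the 15:1 hypothesis (Σ ratio = 16, N = 740):
  triangular-seedpod: 740 × 15/16 = 693.75
  ovoid-seedpod: 740 × 1/16 = 46.25
χ² = Σ (O − E)² / E
  triangular-seedpod: (697 − 693.75)² / 693.75 = 0.0152
  ovoid-seedpod: (43 − 46.25)² / 46.25 = 0.2284
χ² = 0.0152 + 0.2284 = 0.2436 ≈ 0.244
Degrees of freedom = 2 − 1 = 1; critical value at α = 0.05 is 3.841.
Since 0.244 < 3.841, we fail to reject the null hypothesis — the data are consistent with the 15:1 ratio.

0.244; consistent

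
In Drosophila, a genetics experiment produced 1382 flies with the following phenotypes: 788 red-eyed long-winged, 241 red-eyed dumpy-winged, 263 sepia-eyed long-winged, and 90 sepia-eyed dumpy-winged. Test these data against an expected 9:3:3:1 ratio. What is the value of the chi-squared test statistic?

Expected counts for N = 1382 under a 9:3:3:1 ratio (total parts = 16):
  red-eyed long-winged: 1382 × 9/16 = 777.375
  red-eyed dumpy-winged: 1382 × 3/16 = 259.125
  sepia-eyed long-winged: 1382 × 3/16 = 259.125
  sepia-eyed dumpy-winged: 1382 × 1/16 = 86.375
χ² = Σ (O − E)² / E
  red-eyed long-winged: (788 − 777.375)² / 777.375 = 0.1452
  red-eyed dumpy-winged: (241 − 259.125)² / 259.125 = 1.2678
  sepia-eyed long-winged: (263 − 259.125)² / 259.125 = 0.0579
  sepia-eyed dumpy-winged: (90 − 86.375)² / 86.375 = 0.1521
χ² = 0.1452 + 1.2678 + 0.0579 + 0.1521 = 1.623

1.623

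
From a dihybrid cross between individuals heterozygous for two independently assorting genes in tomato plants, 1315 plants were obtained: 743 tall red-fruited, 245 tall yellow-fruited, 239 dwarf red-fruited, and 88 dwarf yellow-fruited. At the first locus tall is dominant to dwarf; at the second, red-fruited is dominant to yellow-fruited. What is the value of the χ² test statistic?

A dihybrid F₂ with independent assortment and complete dominance at both loci gives a 9:3:3:1 phenotypic ratio.
Expected counts for N = 1315 under a 9:3:3:1 ratio (total parts = 16):
  tall red-fruited: 1315 × 9/16 = 739.6875
  tall yellow-fruited: 1315 × 3/16 = 246.5625
  dwarf red-fruited: 1315 × 3/16 = 246.5625
  dwarf yellow-fruited: 1315 × 1/16 = 82.1875
χ² = Σ (O − E)² / E
  tall red-fruited: (743 − 739.6875)² / 739.6875 = 0.0148
  tall yellow-fruited: (245 − 246.5625)² / 246.5625 = 0.0099
  dwarf red-fruited: (239 − 246.5625)² / 246.5625 = 0.2320
  dwarf yellow-fruited: (88 − 82.1875)² / 82.1875 = 0.4111
χ² = 0.0148 + 0.0099 + 0.2320 + 0.4111 = 0.6678 ≈ 0.668

0.668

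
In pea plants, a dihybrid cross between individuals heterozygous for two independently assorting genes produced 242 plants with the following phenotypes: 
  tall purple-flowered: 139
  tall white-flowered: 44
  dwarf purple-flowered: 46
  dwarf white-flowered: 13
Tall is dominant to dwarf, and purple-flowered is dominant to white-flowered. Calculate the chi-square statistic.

A dihybrid F₂ with independent assortment and complete dominance at both loci gives a 9:3:3:1 phenotypic ratio.
Under the 9:3:3:1 hypothesis (Σ ratio = 16, N = 242):
  tall purple-flowered: 242 × 9/16 = 136.125
  tall white-flowered: 242 × 3/16 = 45.375
  dwarf purple-flowered: 242 × 3/16 = 45.375
  dwarf white-flowered: 242 × 1/16 = 15.125
χ² = Σ (O − E)² / E
  tall purple-flowered: (139 − 136.125)² / 136.125 = 0.0607
  tall white-flowered: (44 − 45.375)² / 45.375 = 0.0417
  dwarf purple-flowered: (46 − 45.375)² / 45.375 = 0.0086
  dwarf white-flowered: (13 − 15.125)² / 15.125 = 0.2986
χ² = 0.0607 + 0.0417 + 0.0086 + 0.2986 = 0.4096 ≈ 0.410

0.410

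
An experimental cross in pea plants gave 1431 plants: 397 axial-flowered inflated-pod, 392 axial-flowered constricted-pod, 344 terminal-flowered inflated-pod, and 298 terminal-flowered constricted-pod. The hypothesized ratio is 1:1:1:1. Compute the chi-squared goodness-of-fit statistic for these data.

18.093

The 1:1:1:1 ratio has 4 parts, so with N = 1431 the expected counts are:
  axial-flowered inflated-pod: 1431 × 1/4 = 357.75
  axial-flowered constricted-pod: 1431 × 1/4 = 357.75
  terminal-flowered inflated-pod: 1431 × 1/4 = 357.75
  terminal-flowered constricted-pod: 1431 × 1/4 = 357.75
χ² = Σ (O − E)² / E
  axial-flowered inflated-pod: (397 − 357.75)² / 357.75 = 4.3063
  axial-flowered constricted-pod: (392 − 357.75)² / 357.75 = 3.2790
  terminal-flowered inflated-pod: (344 − 357.75)² / 357.75 = 0.5285
  terminal-flowered constricted-pod: (298 − 357.75)² / 357.75 = 9.9792
χ² = 4.3063 + 3.2790 + 0.5285 + 9.9792 = 18.093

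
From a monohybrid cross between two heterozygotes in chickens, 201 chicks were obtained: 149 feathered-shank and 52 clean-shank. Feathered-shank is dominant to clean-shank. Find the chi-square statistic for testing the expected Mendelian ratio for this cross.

0.081

For a monohybrid cross between heterozygotes with complete dominance, the expected phenotypic ratio is 3:1.
Under the 3:1 hypothesis (Σ ratio = 4, N = 201):
  feathered-shank: 201 × 3/4 = 150.75
  clean-shank: 201 × 1/4 = 50.25
χ² = Σ (O − E)² / E
  feathered-shank: (149 − 150.75)² / 150.75 = 0.0203
  clean-shank: (52 − 50.25)² / 50.25 = 0.0609
χ² = 0.0203 + 0.0609 = 0.0812 ≈ 0.081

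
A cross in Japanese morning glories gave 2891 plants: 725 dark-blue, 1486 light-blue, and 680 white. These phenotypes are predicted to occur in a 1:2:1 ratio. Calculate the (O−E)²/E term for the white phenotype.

Under the 1:2:1 hypothesis (Σ ratio = 4, N = 2891):
  dark-blue: 2891 × 1/4 = 722.75
  light-blue: 2891 × 2/4 = 1445.5
  white: 2891 × 1/4 = 722.75
Contribution of white: (680 − 722.75)² / 722.75 = 2.5286

2.529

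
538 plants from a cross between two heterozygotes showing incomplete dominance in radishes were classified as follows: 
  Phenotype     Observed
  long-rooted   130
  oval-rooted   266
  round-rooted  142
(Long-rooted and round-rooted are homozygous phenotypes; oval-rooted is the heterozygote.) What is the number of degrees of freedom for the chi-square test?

With incomplete dominance, a heterozygote × heterozygote cross gives a 1:2:1 phenotypic ratio.
A goodness-of-fit test with 3 phenotype classes has df = 3 − 1 = 2.

2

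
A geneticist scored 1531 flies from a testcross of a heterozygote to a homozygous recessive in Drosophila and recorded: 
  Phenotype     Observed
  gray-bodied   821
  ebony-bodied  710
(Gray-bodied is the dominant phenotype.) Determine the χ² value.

A testcross of a heterozygote (Aa × aa) gives a 1:1 phenotypic ratio.
Under the 1:1 hypothesis (Σ ratio = 2, N = 1531):
  gray-bodied: 1531 × 1/2 = 765.5
  ebony-bodied: 1531 × 1/2 = 765.5
χ² = Σ (O − E)² / E
  gray-bodied: (821 − 765.5)² / 765.5 = 4.0238
  ebony-bodied: (710 − 765.5)² / 765.5 = 4.0238
χ² = 4.0238 + 4.0238 = 8.0476 ≈ 8.048

8.048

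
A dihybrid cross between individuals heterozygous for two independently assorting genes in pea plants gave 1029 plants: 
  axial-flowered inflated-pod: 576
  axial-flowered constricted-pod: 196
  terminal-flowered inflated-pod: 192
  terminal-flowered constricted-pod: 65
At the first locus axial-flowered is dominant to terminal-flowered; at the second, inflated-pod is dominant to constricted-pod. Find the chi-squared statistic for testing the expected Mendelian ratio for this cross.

0.074

A dihybrid F₂ with independent assortment and complete dominance at both loci gives a 9:3:3:1 phenotypic ratio.
Total ratio parts = 16. Expected numbers out of 1029:
  axial-flowered inflated-pod: 1029 × 9/16 = 578.8125
  axial-flowered constricted-pod: 1029 × 3/16 = 192.9375
  terminal-flowered inflated-pod: 1029 × 3/16 = 192.9375
  terminal-flowered constricted-pod: 1029 × 1/16 = 64.3125
χ² = Σ (O − E)² / E
  axial-flowered inflated-pod: (576 − 578.8125)² / 578.8125 = 0.0137
  axial-flowered constricted-pod: (196 − 192.9375)² / 192.9375 = 0.0486
  terminal-flowered inflated-pod: (192 − 192.9375)² / 192.9375 = 0.0046
  terminal-flowered constricted-pod: (65 − 64.3125)² / 64.3125 = 0.0073
χ² = 0.0137 + 0.0486 + 0.0046 + 0.0073 = 0.0742 ≈ 0.074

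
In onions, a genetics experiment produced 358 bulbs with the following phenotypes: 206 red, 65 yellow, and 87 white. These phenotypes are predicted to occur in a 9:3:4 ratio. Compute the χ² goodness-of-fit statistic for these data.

0.243

Under the 9:3:4 hypothesis (Σ ratio = 16, N = 358):
  red: 358 × 9/16 = 201.375
  yellow: 358 × 3/16 = 67.125
  white: 358 × 4/16 = 89.5
χ² = Σ (O − E)² / E
  red: (206 − 201.375)² / 201.375 = 0.1062
  yellow: (65 − 67.125)² / 67.125 = 0.0673
  white: (87 − 89.5)² / 89.5 = 0.0698
χ² = 0.1062 + 0.0673 + 0.0698 = 0.2433 ≈ 0.243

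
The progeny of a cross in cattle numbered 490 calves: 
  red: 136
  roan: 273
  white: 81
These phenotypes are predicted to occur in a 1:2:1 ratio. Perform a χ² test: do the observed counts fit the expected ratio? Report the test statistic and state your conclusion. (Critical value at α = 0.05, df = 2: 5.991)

18.747; not consistent

Expected counts for N = 490 under a 1:2:1 ratio (total parts = 4):
  red: 490 × 1/4 = 122.5
  roan: 490 × 2/4 = 245
  white: 490 × 1/4 = 122.5
χ² = Σ (O − E)² / E
  red: (136 − 122.5)² / 122.5 = 1.4878
  roan: (273 − 245)² / 245 = 3.2000
  white: (81 − 122.5)² / 122.5 = 14.0592
χ² = 1.4878 + 3.2000 + 14.0592 = 18.747
Degrees of freedom = 3 − 1 = 2; critical value at α = 0.05 is 5.991.
Since 18.747 > 5.991, we reject the null hypothesis — the data do not fit the 1:2:1 ratio.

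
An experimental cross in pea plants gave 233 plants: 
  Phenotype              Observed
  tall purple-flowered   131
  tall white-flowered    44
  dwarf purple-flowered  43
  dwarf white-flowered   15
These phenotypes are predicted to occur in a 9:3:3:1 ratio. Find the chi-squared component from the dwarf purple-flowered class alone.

0.011

The 9:3:3:1 ratio has 16 parts, so with N = 233 the expected counts are:
  tall purple-flowered: 233 × 9/16 = 131.0625
  tall white-flowered: 233 × 3/16 = 43.6875
  dwarf purple-flowered: 233 × 3/16 = 43.6875
  dwarf white-flowered: 233 × 1/16 = 14.5625
Contribution of dwarf purple-flowered: (43 − 43.6875)² / 43.6875 = 0.0108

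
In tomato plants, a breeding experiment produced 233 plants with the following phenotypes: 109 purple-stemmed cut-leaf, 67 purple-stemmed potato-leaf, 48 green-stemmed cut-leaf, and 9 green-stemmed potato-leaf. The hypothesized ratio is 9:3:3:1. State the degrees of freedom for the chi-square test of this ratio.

3

A goodness-of-fit test with 4 phenotype classes has df = 4 − 1 = 3.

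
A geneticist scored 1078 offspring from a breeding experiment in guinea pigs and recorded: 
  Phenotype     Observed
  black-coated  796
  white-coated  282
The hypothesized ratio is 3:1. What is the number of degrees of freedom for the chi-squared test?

A goodness-of-fit test with 2 phenotype classes has df = 2 − 1 = 1.

1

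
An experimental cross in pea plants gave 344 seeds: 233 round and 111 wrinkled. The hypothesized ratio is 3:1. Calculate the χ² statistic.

Under the 3:1 hypothesis (Σ ratio = 4, N = 344):
  round: 344 × 3/4 = 258
  wrinkled: 344 × 1/4 = 86
χ² = Σ (O − E)² / E
  round: (233 − 258)² / 258 = 2.4225
  wrinkled: (111 − 86)² / 86 = 7.2674
χ² = 2.4225 + 7.2674 = 9.6899 ≈ 9.690

9.690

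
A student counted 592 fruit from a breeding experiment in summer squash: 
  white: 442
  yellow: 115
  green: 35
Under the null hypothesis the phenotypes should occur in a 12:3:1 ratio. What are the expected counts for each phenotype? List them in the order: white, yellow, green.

Under the 12:3:1 hypothesis (Σ ratio = 16, N = 592):
  white: 592 × 12/16 = 444
  yellow: 592 × 3/16 = 111
  green: 592 × 1/16 = 37

444, 111, 37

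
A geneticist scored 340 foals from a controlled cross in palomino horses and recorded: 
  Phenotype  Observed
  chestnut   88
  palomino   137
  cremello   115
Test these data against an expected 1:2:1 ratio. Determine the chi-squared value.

The 1:2:1 ratio has 4 parts, so with N = 340 the expected counts are:
  chestnut: 340 × 1/4 = 85
  palomino: 340 × 2/4 = 170
  cremello: 340 × 1/4 = 85
χ² = Σ (O − E)² / E
  chestnut: (88 − 85)² / 85 = 0.1059
  palomino: (137 − 170)² / 170 = 6.4059
  cremello: (115 − 85)² / 85 = 10.5882
χ² = 0.1059 + 6.4059 + 10.5882 = 17.100

17.100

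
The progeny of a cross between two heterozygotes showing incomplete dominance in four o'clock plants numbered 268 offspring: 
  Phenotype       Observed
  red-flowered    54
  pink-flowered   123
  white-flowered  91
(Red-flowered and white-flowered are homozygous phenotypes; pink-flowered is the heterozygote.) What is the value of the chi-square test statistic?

12.022

With incomplete dominance, a heterozygote × heterozygote cross gives a 1:2:1 phenotypic ratio.
The 1:2:1 ratio has 4 parts, so with N = 268 the expected counts are:
  red-flowered: 268 × 1/4 = 67
  pink-flowered: 268 × 2/4 = 134
  white-flowered: 268 × 1/4 = 67
χ² = Σ (O − E)² / E
  red-flowered: (54 − 67)² / 67 = 2.5224
  pink-flowered: (123 − 134)² / 134 = 0.9030
  white-flowered: (91 − 67)² / 67 = 8.5970
χ² = 2.5224 + 0.9030 + 8.5970 = 12.0224 ≈ 12.022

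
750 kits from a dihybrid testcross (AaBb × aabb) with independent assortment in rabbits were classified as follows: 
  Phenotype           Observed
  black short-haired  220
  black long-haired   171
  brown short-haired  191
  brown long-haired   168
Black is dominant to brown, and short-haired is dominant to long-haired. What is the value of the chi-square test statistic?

9.179

A dihybrid testcross with independent assortment gives a 1:1:1:1 ratio.
The 1:1:1:1 ratio has 4 parts, so with N = 750 the expected counts are:
  black short-haired: 750 × 1/4 = 187.5
  black long-haired: 750 × 1/4 = 187.5
  brown short-haired: 750 × 1/4 = 187.5
  brown long-haired: 750 × 1/4 = 187.5
χ² = Σ (O − E)² / E
  black short-haired: (220 − 187.5)² / 187.5 = 5.6333
  black long-haired: (171 − 187.5)² / 187.5 = 1.4520
  brown short-haired: (191 − 187.5)² / 187.5 = 0.0653
  brown long-haired: (168 − 187.5)² / 187.5 = 2.0280
χ² = 5.6333 + 1.4520 + 0.0653 + 2.0280 = 9.1786 ≈ 9.179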